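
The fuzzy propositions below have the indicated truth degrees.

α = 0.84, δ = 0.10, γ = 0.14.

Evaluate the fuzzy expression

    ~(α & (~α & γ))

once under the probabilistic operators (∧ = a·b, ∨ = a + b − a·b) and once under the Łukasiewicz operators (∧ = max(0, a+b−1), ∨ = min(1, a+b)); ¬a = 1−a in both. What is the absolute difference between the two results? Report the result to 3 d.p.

0.019

Under probabilistic:
  ~α = 1 − 0.8400 = 0.1600
  ~α & γ = a·b on (0.1600, 0.1400) = 0.0224
  α & (~α & γ) = a·b on (0.8400, 0.0224) = 0.0188
  ~(α & (~α & γ)) = 1 − 0.0188 = 0.9812
  → value = 0.9812
Under Łukasiewicz:
  ~α = 1 − 0.84 = 0.16
  ~α & γ = max(0, a+b−1) on (0.16, 0.14) = 0.00
  α & (~α & γ) = max(0, a+b−1) on (0.84, 0.00) = 0.00
  ~(α & (~α & γ)) = 1 − 0.00 = 1.00
  → value = 1.0000
|0.9812 − 1.0000| = 0.019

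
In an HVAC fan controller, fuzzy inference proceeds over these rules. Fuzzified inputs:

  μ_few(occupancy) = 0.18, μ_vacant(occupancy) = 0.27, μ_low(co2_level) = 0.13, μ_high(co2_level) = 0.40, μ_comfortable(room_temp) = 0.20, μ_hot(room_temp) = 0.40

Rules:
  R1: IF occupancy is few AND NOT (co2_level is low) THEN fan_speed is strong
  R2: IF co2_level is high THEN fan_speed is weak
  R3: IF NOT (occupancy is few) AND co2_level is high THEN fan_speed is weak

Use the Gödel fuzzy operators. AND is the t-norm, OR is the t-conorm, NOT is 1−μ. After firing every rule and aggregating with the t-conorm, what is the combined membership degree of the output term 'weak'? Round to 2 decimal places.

0.40

R1: few=0.18, ¬low=1−0.13=0.87; AND[min(a, b)] → w = 0.18
R2: high=0.40 → w = 0.40
R3: ¬few=1−0.18=0.82, high=0.40; AND[min(a, b)] → w = 0.40
Rules with consequent 'weak': {R2, R3} → strengths 0.40, 0.40
Aggregate via t-conorm [max(a, b)]: 0.40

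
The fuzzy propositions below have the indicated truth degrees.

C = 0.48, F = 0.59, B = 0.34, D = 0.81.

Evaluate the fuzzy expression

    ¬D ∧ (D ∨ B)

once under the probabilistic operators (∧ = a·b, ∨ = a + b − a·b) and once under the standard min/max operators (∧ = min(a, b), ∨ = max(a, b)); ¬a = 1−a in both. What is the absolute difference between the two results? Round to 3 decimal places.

Under probabilistic:
  ¬D = 1 − 0.8100 = 0.1900
  D ∨ B = a + b − a·b on (0.8100, 0.3400) = 0.8746
  ¬D ∧ (D ∨ B) = a·b on (0.1900, 0.8746) = 0.1662
  → value = 0.1662
Under standard min/max:
  ¬D = 1 − 0.81 = 0.19
  D ∨ B = max(a, b) on (0.81, 0.34) = 0.81
  ¬D ∧ (D ∨ B) = min(a, b) on (0.19, 0.81) = 0.19
  → value = 0.1900
|0.1662 − 0.1900| = 0.024

0.024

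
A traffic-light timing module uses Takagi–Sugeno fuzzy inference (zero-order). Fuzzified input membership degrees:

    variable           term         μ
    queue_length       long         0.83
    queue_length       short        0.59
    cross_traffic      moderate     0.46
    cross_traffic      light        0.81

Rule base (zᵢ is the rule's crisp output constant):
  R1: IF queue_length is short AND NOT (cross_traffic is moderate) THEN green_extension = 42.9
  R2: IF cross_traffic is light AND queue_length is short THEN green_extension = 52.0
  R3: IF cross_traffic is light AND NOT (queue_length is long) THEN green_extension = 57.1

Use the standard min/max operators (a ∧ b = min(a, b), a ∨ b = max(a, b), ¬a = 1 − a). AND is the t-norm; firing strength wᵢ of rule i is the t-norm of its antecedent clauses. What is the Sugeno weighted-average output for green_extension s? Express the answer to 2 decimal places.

R1 (z=42.9): short=0.59, ¬moderate=1−0.46=0.54; AND[min(a, b)] → w = 0.54
R2 (z=52.0): light=0.81, short=0.59; AND[min(a, b)] → w = 0.59
R3 (z=57.1): light=0.81, ¬long=1−0.83=0.17; AND[min(a, b)] → w = 0.17
Weighted average = (0.54·42.9 + 0.59·52.0 + 0.17·57.1) / (0.54 + 0.59 + 0.17)
  = 63.5530 / 1.3000 = 48.89

48.89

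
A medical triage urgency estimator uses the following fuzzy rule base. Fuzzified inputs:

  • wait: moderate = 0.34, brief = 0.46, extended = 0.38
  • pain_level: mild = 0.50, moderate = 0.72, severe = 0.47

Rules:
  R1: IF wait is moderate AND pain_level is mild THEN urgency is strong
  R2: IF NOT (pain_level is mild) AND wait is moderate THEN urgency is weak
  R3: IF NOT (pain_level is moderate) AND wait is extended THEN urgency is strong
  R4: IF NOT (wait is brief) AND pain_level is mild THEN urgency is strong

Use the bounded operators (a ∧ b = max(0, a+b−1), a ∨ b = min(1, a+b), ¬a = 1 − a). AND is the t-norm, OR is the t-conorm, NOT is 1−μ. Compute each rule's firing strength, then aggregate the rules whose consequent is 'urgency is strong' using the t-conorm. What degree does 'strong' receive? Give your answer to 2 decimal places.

0.04

R1: moderate=0.34, mild=0.50; AND[max(0, a+b−1)] → w = 0.00
R2: ¬mild=1−0.50=0.50, moderate=0.34; AND[max(0, a+b−1)] → w = 0.00
R3: ¬moderate=1−0.72=0.28, extended=0.38; AND[max(0, a+b−1)] → w = 0.00
R4: ¬brief=1−0.46=0.54, mild=0.50; AND[max(0, a+b−1)] → w = 0.04
Rules with consequent 'strong': {R1, R3, R4} → strengths 0.00, 0.00, 0.04
Aggregate via t-conorm [min(1, a+b)]: 0.04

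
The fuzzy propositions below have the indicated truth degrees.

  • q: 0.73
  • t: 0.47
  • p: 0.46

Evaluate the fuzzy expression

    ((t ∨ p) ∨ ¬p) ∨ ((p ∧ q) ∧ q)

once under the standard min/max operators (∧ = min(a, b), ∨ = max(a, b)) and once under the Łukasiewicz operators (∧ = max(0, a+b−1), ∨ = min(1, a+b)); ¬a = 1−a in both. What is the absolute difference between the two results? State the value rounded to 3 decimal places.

Under standard min/max:
  t ∨ p = max(a, b) on (0.47, 0.46) = 0.47
  ¬p = 1 − 0.46 = 0.54
  (t ∨ p) ∨ ¬p = max(a, b) on (0.47, 0.54) = 0.54
  p ∧ q = min(a, b) on (0.46, 0.73) = 0.46
  (p ∧ q) ∧ q = min(a, b) on (0.46, 0.73) = 0.46
  ((t ∨ p) ∨ ¬p) ∨ ((p ∧ q) ∧ q) = max(a, b) on (0.54, 0.46) = 0.54
  → value = 0.5400
Under Łukasiewicz:
  t ∨ p = min(1, a+b) on (0.47, 0.46) = 0.93
  ¬p = 1 − 0.46 = 0.54
  (t ∨ p) ∨ ¬p = min(1, a+b) on (0.93, 0.54) = 1.00
  p ∧ q = max(0, a+b−1) on (0.46, 0.73) = 0.19
  (p ∧ q) ∧ q = max(0, a+b−1) on (0.19, 0.73) = 0.00
  ((t ∨ p) ∨ ¬p) ∨ ((p ∧ q) ∧ q) = min(1, a+b) on (1.00, 0.00) = 1.00
  → value = 1.0000
|0.5400 − 1.0000| = 0.460

0.460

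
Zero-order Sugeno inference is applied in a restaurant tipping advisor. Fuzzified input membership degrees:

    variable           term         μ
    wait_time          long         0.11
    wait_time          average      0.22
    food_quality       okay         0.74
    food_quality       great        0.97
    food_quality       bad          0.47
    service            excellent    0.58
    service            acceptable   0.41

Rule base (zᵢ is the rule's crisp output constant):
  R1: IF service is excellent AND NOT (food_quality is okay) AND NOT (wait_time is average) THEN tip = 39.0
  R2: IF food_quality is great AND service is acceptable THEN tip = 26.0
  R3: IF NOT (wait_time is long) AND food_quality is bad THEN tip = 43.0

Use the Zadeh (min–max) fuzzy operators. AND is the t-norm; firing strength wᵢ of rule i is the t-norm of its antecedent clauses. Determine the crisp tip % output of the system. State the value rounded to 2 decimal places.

35.97

R1 (z=39.0): excellent=0.58, ¬okay=1−0.74=0.26, ¬average=1−0.22=0.78; AND[min(a, b)] → w = 0.26
R2 (z=26.0): great=0.97, acceptable=0.41; AND[min(a, b)] → w = 0.41
R3 (z=43.0): ¬long=1−0.11=0.89, bad=0.47; AND[min(a, b)] → w = 0.47
Weighted average = (0.26·39.0 + 0.41·26.0 + 0.47·43.0) / (0.26 + 0.41 + 0.47)
  = 41.0100 / 1.1400 = 35.97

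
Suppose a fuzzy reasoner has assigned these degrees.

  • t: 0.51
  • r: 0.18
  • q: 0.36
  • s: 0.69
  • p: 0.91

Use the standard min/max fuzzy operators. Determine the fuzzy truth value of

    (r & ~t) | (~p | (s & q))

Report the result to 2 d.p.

~t = 1 − 0.51 = 0.49
r & ~t = min(a, b) on (0.18, 0.49) = 0.18
~p = 1 − 0.91 = 0.09
s & q = min(a, b) on (0.69, 0.36) = 0.36
~p | (s & q) = max(a, b) on (0.09, 0.36) = 0.36
(r & ~t) | (~p | (s & q)) = max(a, b) on (0.18, 0.36) = 0.36

0.36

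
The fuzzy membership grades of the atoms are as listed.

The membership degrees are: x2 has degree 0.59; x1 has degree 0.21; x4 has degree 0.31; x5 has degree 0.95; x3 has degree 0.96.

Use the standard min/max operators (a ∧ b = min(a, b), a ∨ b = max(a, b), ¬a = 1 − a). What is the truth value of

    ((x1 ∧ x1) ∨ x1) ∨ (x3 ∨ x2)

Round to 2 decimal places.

x1 ∧ x1 = min(a, b) on (0.21, 0.21) = 0.21
(x1 ∧ x1) ∨ x1 = max(a, b) on (0.21, 0.21) = 0.21
x3 ∨ x2 = max(a, b) on (0.96, 0.59) = 0.96
((x1 ∧ x1) ∨ x1) ∨ (x3 ∨ x2) = max(a, b) on (0.21, 0.96) = 0.96

0.96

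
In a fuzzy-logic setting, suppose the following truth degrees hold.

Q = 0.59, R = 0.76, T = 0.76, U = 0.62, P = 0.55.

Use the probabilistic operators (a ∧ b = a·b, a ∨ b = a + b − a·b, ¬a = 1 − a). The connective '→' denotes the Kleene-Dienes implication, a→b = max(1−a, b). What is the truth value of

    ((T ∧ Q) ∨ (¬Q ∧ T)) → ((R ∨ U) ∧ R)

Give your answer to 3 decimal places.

T ∧ Q = a·b on (0.7600, 0.5900) = 0.4484
¬Q = 1 − 0.5900 = 0.4100
¬Q ∧ T = a·b on (0.4100, 0.7600) = 0.3116
(T ∧ Q) ∨ (¬Q ∧ T) = a + b − a·b on (0.4484, 0.3116) = 0.6203
R ∨ U = a + b − a·b on (0.7600, 0.6200) = 0.9088
(R ∨ U) ∧ R = a·b on (0.9088, 0.7600) = 0.6907
((T ∧ Q) ∨ (¬Q ∧ T)) → ((R ∨ U) ∧ R)  [Kleene-Dienes: max(1−a, b)] with a=0.6203, b=0.6907 → 0.6907

0.691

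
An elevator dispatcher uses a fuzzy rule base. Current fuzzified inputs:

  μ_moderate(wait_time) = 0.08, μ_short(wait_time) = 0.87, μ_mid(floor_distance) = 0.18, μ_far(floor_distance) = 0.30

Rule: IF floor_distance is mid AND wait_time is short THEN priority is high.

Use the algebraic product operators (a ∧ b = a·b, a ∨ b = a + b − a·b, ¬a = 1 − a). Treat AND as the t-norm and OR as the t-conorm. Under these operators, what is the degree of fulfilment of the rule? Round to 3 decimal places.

firing strength: mid=0.18, short=0.87; AND[a·b] → w = 0.1566

0.157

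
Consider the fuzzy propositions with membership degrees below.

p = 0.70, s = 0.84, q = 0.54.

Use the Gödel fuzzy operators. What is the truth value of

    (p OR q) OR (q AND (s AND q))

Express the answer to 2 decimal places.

0.70

p OR q = max(a, b) on (0.70, 0.54) = 0.70
s AND q = min(a, b) on (0.84, 0.54) = 0.54
q AND (s AND q) = min(a, b) on (0.54, 0.54) = 0.54
(p OR q) OR (q AND (s AND q)) = max(a, b) on (0.70, 0.54) = 0.70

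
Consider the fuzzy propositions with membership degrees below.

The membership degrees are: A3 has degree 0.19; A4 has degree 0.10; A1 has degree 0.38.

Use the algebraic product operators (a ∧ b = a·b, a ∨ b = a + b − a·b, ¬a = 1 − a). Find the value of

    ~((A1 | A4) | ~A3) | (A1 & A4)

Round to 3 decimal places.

0.140

A1 | A4 = a + b − a·b on (0.3800, 0.1000) = 0.4420
~A3 = 1 − 0.1900 = 0.8100
(A1 | A4) | ~A3 = a + b − a·b on (0.4420, 0.8100) = 0.8940
~((A1 | A4) | ~A3) = 1 − 0.8940 = 0.1060
A1 & A4 = a·b on (0.3800, 0.1000) = 0.0380
~((A1 | A4) | ~A3) | (A1 & A4) = a + b − a·b on (0.1060, 0.0380) = 0.1400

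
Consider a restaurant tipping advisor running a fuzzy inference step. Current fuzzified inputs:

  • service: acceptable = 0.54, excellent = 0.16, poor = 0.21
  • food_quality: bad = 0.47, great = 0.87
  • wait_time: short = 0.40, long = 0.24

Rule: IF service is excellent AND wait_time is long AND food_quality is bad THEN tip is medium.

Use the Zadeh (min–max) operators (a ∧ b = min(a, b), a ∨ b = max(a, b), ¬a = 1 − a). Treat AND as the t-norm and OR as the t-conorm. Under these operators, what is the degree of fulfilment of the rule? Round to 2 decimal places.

firing strength: excellent=0.16, long=0.24, bad=0.47; AND[min(a, b)] → w = 0.16

0.16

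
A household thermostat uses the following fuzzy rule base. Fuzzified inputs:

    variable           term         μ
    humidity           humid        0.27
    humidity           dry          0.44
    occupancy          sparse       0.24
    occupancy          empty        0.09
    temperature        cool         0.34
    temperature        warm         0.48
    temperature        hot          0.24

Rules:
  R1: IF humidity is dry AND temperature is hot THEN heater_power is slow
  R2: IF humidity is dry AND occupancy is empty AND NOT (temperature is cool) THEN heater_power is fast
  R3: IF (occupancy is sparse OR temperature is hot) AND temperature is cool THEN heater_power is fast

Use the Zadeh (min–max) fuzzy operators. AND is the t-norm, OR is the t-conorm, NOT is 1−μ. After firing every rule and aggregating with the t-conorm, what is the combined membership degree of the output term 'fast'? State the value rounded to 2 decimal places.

R1: dry=0.44, hot=0.24; AND[min(a, b)] → w = 0.24
R2: dry=0.44, empty=0.09, ¬cool=1−0.34=0.66; AND[min(a, b)] → w = 0.09
R3: (sparse=0.24 OR hot=0.24) = 0.24; AND[min(a, b)] with cool=0.34 → w = 0.24
Rules with consequent 'fast': {R2, R3} → strengths 0.09, 0.24
Aggregate via t-conorm [max(a, b)]: 0.24

0.24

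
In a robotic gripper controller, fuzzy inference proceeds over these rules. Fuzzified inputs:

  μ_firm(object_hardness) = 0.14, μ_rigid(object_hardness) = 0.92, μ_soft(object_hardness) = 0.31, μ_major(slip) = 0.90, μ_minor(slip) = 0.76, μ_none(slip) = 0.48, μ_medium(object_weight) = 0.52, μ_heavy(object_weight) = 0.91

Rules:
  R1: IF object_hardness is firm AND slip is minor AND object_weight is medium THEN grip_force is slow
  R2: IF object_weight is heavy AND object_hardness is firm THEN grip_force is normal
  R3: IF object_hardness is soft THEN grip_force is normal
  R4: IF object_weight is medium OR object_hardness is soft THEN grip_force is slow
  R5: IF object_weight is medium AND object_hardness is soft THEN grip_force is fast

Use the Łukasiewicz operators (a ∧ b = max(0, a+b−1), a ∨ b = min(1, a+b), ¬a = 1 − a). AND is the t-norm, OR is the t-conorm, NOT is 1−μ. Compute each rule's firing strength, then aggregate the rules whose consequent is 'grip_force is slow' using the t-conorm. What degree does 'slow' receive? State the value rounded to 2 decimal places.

0.83

R1: firm=0.14, minor=0.76, medium=0.52; AND[max(0, a+b−1)] → w = 0.00
R2: heavy=0.91, firm=0.14; AND[max(0, a+b−1)] → w = 0.05
R3: soft=0.31 → w = 0.31
R4: medium=0.52, soft=0.31; OR[min(1, a+b)] → w = 0.83
R5: medium=0.52, soft=0.31; AND[max(0, a+b−1)] → w = 0.00
Rules with consequent 'slow': {R1, R4} → strengths 0.00, 0.83
Aggregate via t-conorm [min(1, a+b)]: 0.83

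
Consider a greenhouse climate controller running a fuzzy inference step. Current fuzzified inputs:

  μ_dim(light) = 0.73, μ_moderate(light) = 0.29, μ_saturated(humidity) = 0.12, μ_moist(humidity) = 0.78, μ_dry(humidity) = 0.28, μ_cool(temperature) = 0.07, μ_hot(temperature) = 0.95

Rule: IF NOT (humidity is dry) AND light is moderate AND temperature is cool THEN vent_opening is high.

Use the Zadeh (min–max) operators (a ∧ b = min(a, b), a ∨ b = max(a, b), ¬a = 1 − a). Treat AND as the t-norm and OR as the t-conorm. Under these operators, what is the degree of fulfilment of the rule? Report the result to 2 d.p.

0.07

firing strength: ¬dry=1−0.28=0.72, moderate=0.29, cool=0.07; AND[min(a, b)] → w = 0.07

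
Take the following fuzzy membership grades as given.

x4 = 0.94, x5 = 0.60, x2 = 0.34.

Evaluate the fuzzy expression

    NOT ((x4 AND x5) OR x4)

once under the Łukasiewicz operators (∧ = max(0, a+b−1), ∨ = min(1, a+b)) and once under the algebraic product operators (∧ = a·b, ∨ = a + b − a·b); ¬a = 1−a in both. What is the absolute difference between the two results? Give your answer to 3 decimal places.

0.026

Under Łukasiewicz:
  x4 AND x5 = max(0, a+b−1) on (0.94, 0.60) = 0.54
  (x4 AND x5) OR x4 = min(1, a+b) on (0.54, 0.94) = 1.00
  NOT ((x4 AND x5) OR x4) = 1 − 1.00 = 0.00
  → value = 0.0000
Under algebraic product:
  x4 AND x5 = a·b on (0.9400, 0.6000) = 0.5640
  (x4 AND x5) OR x4 = a + b − a·b on (0.5640, 0.9400) = 0.9738
  NOT ((x4 AND x5) OR x4) = 1 − 0.9738 = 0.0262
  → value = 0.0262
|0.0000 − 0.0262| = 0.026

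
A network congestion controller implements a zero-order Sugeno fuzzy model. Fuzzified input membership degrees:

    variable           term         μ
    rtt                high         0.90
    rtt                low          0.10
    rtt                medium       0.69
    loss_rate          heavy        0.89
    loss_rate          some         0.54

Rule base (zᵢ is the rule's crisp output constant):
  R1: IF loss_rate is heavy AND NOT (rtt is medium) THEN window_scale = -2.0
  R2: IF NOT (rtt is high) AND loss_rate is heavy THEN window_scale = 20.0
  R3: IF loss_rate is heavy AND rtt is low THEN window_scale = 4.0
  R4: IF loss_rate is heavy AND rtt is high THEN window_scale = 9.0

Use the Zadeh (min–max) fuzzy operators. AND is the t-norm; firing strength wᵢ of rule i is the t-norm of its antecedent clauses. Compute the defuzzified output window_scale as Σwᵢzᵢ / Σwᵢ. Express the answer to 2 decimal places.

6.99

R1 (z=-2.0): heavy=0.89, ¬medium=1−0.69=0.31; AND[min(a, b)] → w = 0.31
R2 (z=20.0): ¬high=1−0.90=0.10, heavy=0.89; AND[min(a, b)] → w = 0.10
R3 (z=4.0): heavy=0.89, low=0.10; AND[min(a, b)] → w = 0.10
R4 (z=9.0): heavy=0.89, high=0.90; AND[min(a, b)] → w = 0.89
Weighted average = (0.31·-2.0 + 0.10·20.0 + 0.10·4.0 + 0.89·9.0) / (0.31 + 0.10 + 0.10 + 0.89)
  = 9.7900 / 1.4000 = 6.99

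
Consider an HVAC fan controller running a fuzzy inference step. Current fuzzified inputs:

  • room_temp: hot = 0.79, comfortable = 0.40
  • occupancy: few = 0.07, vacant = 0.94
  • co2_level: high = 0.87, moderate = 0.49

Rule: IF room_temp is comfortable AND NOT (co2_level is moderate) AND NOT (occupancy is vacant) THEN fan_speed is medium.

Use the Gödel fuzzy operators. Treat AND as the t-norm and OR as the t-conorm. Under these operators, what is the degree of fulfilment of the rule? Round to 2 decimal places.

firing strength: comfortable=0.40, ¬moderate=1−0.49=0.51, ¬vacant=1−0.94=0.06; AND[min(a, b)] → w = 0.06

0.06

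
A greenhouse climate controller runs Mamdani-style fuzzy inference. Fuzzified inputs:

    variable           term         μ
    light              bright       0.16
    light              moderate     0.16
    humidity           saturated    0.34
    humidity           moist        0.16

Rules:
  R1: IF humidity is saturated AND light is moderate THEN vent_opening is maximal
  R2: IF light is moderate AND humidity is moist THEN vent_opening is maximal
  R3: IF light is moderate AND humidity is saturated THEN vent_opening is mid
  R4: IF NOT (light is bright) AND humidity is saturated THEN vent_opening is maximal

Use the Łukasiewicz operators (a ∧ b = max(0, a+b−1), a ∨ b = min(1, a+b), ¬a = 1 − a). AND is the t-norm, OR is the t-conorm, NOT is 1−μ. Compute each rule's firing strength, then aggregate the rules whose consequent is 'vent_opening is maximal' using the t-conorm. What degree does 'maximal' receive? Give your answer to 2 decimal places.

0.18

R1: saturated=0.34, moderate=0.16; AND[max(0, a+b−1)] → w = 0.00
R2: moderate=0.16, moist=0.16; AND[max(0, a+b−1)] → w = 0.00
R3: moderate=0.16, saturated=0.34; AND[max(0, a+b−1)] → w = 0.00
R4: ¬bright=1−0.16=0.84, saturated=0.34; AND[max(0, a+b−1)] → w = 0.18
Rules with consequent 'maximal': {R1, R2, R4} → strengths 0.00, 0.00, 0.18
Aggregate via t-conorm [min(1, a+b)]: 0.18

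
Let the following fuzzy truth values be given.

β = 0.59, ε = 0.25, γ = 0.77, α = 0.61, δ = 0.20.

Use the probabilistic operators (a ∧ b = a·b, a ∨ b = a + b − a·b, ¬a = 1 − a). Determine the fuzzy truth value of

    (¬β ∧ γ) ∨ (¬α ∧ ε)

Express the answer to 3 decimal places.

0.382

¬β = 1 − 0.5900 = 0.4100
¬β ∧ γ = a·b on (0.4100, 0.7700) = 0.3157
¬α = 1 − 0.6100 = 0.3900
¬α ∧ ε = a·b on (0.3900, 0.2500) = 0.0975
(¬β ∧ γ) ∨ (¬α ∧ ε) = a + b − a·b on (0.3157, 0.0975) = 0.3824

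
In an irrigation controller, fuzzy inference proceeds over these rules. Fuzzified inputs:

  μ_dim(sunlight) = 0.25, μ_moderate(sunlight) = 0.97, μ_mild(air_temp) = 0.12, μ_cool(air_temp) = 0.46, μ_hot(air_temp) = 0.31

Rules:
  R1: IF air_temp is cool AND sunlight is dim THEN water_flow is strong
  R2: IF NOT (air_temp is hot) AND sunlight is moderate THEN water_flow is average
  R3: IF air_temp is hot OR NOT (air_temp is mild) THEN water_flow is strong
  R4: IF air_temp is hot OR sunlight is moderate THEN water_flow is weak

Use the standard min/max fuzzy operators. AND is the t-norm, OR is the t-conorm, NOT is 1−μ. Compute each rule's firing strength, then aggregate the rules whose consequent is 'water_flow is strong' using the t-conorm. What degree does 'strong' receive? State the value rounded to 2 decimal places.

0.88

R1: cool=0.46, dim=0.25; AND[min(a, b)] → w = 0.25
R2: ¬hot=1−0.31=0.69, moderate=0.97; AND[min(a, b)] → w = 0.69
R3: hot=0.31, ¬mild=1−0.12=0.88; OR[max(a, b)] → w = 0.88
R4: hot=0.31, moderate=0.97; OR[max(a, b)] → w = 0.97
Rules with consequent 'strong': {R1, R3} → strengths 0.25, 0.88
Aggregate via t-conorm [max(a, b)]: 0.88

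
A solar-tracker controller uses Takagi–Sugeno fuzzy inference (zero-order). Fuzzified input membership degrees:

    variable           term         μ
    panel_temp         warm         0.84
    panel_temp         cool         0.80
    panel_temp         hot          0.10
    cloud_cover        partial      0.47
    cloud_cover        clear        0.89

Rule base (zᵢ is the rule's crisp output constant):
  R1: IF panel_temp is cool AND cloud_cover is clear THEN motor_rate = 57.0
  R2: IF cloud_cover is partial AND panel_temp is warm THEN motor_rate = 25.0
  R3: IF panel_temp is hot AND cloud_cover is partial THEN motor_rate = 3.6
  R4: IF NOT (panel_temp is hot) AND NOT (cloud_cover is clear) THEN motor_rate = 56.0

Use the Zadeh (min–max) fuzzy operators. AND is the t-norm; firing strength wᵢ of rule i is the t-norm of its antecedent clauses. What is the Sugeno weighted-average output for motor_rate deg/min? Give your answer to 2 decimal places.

43.16

R1 (z=57.0): cool=0.80, clear=0.89; AND[min(a, b)] → w = 0.80
R2 (z=25.0): partial=0.47, warm=0.84; AND[min(a, b)] → w = 0.47
R3 (z=3.6): hot=0.10, partial=0.47; AND[min(a, b)] → w = 0.10
R4 (z=56.0): ¬hot=1−0.10=0.90, ¬clear=1−0.89=0.11; AND[min(a, b)] → w = 0.11
Weighted average = (0.80·57.0 + 0.47·25.0 + 0.10·3.6 + 0.11·56.0) / (0.80 + 0.47 + 0.10 + 0.11)
  = 63.8700 / 1.4800 = 43.16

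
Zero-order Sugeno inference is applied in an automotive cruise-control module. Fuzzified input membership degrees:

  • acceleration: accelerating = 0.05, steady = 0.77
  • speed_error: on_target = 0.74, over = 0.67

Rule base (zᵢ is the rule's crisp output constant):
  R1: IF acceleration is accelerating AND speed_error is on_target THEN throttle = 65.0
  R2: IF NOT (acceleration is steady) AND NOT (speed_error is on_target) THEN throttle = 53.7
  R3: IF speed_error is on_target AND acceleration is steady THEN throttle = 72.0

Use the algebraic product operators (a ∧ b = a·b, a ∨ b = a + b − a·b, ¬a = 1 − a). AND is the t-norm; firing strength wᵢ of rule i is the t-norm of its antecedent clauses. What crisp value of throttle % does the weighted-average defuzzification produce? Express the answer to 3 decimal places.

69.970

R1 (z=65.0): accelerating=0.05, on_target=0.74; AND[a·b] → w = 0.0370
R2 (z=53.7): ¬steady=1−0.77=0.23, ¬on_target=1−0.74=0.26; AND[a·b] → w = 0.0598
R3 (z=72.0): on_target=0.74, steady=0.77; AND[a·b] → w = 0.5698
Weighted average = (0.0370·65.0 + 0.0598·53.7 + 0.5698·72.0) / (0.0370 + 0.0598 + 0.5698)
  = 46.6419 / 0.6666 = 69.970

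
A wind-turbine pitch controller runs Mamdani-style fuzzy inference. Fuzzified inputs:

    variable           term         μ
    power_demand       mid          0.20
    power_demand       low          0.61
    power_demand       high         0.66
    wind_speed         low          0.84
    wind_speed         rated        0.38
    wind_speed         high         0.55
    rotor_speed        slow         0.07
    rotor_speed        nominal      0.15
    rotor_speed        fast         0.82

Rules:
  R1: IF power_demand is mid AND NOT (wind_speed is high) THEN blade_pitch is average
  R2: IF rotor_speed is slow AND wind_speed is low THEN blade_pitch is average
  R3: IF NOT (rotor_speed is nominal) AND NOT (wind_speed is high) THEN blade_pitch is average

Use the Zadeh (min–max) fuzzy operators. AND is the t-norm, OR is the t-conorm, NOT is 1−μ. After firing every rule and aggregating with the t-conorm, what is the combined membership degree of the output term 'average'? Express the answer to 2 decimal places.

0.45

R1: mid=0.20, ¬high=1−0.55=0.45; AND[min(a, b)] → w = 0.20
R2: slow=0.07, low=0.84; AND[min(a, b)] → w = 0.07
R3: ¬nominal=1−0.15=0.85, ¬high=1−0.55=0.45; AND[min(a, b)] → w = 0.45
Rules with consequent 'average': {R1, R2, R3} → strengths 0.20, 0.07, 0.45
Aggregate via t-conorm [max(a, b)]: 0.45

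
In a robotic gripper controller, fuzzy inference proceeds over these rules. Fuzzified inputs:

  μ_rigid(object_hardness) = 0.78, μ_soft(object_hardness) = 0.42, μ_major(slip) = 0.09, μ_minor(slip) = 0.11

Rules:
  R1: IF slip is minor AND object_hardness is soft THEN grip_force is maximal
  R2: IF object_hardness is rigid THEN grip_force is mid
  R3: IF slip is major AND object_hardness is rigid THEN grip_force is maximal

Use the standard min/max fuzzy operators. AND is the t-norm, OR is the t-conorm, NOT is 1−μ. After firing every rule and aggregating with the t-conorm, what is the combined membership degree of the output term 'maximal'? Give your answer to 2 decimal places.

R1: minor=0.11, soft=0.42; AND[min(a, b)] → w = 0.11
R2: rigid=0.78 → w = 0.78
R3: major=0.09, rigid=0.78; AND[min(a, b)] → w = 0.09
Rules with consequent 'maximal': {R1, R3} → strengths 0.11, 0.09
Aggregate via t-conorm [max(a, b)]: 0.11

0.11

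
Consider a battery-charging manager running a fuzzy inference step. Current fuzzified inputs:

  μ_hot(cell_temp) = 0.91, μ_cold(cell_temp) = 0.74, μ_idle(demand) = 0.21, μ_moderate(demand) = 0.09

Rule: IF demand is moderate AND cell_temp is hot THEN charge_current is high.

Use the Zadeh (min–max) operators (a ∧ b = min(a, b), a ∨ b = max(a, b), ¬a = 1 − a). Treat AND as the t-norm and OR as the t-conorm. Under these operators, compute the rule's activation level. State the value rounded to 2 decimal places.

firing strength: moderate=0.09, hot=0.91; AND[min(a, b)] → w = 0.09

0.09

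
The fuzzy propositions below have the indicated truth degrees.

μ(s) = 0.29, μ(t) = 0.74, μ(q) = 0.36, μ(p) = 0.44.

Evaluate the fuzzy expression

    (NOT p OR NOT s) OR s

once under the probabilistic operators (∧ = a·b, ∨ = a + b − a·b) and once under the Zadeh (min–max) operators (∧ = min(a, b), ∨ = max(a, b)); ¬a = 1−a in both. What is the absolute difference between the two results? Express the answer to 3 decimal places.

Under probabilistic:
  NOT p = 1 − 0.4400 = 0.5600
  NOT s = 1 − 0.2900 = 0.7100
  NOT p OR NOT s = a + b − a·b on (0.5600, 0.7100) = 0.8724
  (NOT p OR NOT s) OR s = a + b − a·b on (0.8724, 0.2900) = 0.9094
  → value = 0.9094
Under Zadeh (min–max):
  NOT p = 1 − 0.44 = 0.56
  NOT s = 1 − 0.29 = 0.71
  NOT p OR NOT s = max(a, b) on (0.56, 0.71) = 0.71
  (NOT p OR NOT s) OR s = max(a, b) on (0.71, 0.29) = 0.71
  → value = 0.7100
|0.9094 − 0.7100| = 0.199

0.199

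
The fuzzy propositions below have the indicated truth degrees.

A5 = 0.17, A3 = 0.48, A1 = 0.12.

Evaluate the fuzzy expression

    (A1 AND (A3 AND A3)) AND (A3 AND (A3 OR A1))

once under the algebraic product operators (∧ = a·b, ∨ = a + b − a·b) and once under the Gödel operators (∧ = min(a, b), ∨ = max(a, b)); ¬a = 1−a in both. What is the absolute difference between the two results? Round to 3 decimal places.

Under algebraic product:
  A3 AND A3 = a·b on (0.4800, 0.4800) = 0.2304
  A1 AND (A3 AND A3) = a·b on (0.1200, 0.2304) = 0.0276
  A3 OR A1 = a + b − a·b on (0.4800, 0.1200) = 0.5424
  A3 AND (A3 OR A1) = a·b on (0.4800, 0.5424) = 0.2604
  (A1 AND (A3 AND A3)) AND (A3 AND (A3 OR A1)) = a·b on (0.0276, 0.2604) = 0.0072
  → value = 0.0072
Under Gödel:
  A3 AND A3 = min(a, b) on (0.48, 0.48) = 0.48
  A1 AND (A3 AND A3) = min(a, b) on (0.12, 0.48) = 0.12
  A3 OR A1 = max(a, b) on (0.48, 0.12) = 0.48
  A3 AND (A3 OR A1) = min(a, b) on (0.48, 0.48) = 0.48
  (A1 AND (A3 AND A3)) AND (A3 AND (A3 OR A1)) = min(a, b) on (0.12, 0.48) = 0.12
  → value = 0.1200
|0.0072 − 0.1200| = 0.113

0.113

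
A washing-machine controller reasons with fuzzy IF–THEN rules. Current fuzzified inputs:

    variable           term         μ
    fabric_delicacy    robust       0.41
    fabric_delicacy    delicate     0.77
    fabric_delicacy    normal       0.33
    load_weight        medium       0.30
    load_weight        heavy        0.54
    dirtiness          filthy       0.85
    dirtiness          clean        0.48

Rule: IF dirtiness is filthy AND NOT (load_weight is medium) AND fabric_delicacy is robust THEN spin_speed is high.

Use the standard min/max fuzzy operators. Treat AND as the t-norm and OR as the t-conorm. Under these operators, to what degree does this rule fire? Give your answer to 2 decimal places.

0.41

firing strength: filthy=0.85, ¬medium=1−0.30=0.70, robust=0.41; AND[min(a, b)] → w = 0.41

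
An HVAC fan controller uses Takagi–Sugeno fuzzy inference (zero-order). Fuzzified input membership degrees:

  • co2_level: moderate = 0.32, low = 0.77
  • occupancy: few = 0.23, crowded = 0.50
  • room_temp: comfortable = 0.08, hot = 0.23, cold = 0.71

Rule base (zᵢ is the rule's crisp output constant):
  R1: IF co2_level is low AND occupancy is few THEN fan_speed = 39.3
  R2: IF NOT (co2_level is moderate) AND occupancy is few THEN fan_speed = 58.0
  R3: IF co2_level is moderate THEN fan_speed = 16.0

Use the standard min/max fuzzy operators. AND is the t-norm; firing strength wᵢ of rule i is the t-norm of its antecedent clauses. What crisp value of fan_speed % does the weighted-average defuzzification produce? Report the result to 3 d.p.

R1 (z=39.3): low=0.77, few=0.23; AND[min(a, b)] → w = 0.23
R2 (z=58.0): ¬moderate=1−0.32=0.68, few=0.23; AND[min(a, b)] → w = 0.23
R3 (z=16.0): moderate=0.32 → w = 0.32
Weighted average = (0.23·39.3 + 0.23·58.0 + 0.32·16.0) / (0.23 + 0.23 + 0.32)
  = 27.4990 / 0.7800 = 35.255

35.255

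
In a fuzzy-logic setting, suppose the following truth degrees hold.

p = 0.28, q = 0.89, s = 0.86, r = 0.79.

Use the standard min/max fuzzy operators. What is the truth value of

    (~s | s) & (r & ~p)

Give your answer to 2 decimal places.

0.72

~s = 1 − 0.86 = 0.14
~s | s = max(a, b) on (0.14, 0.86) = 0.86
~p = 1 − 0.28 = 0.72
r & ~p = min(a, b) on (0.79, 0.72) = 0.72
(~s | s) & (r & ~p) = min(a, b) on (0.86, 0.72) = 0.72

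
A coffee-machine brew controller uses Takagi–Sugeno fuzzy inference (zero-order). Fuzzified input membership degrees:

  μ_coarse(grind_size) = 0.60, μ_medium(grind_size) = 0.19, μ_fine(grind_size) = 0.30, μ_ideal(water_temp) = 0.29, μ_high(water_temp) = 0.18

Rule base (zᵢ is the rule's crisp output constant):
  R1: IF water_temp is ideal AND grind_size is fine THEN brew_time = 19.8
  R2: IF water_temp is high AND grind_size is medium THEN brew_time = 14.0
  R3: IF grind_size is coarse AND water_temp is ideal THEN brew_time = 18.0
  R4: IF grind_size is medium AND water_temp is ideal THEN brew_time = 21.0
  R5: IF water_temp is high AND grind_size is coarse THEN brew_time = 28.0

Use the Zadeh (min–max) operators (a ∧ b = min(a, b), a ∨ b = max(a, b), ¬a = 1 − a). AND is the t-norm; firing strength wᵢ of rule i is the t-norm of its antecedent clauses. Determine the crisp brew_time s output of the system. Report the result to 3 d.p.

R1 (z=19.8): ideal=0.29, fine=0.30; AND[min(a, b)] → w = 0.29
R2 (z=14.0): high=0.18, medium=0.19; AND[min(a, b)] → w = 0.18
R3 (z=18.0): coarse=0.60, ideal=0.29; AND[min(a, b)] → w = 0.29
R4 (z=21.0): medium=0.19, ideal=0.29; AND[min(a, b)] → w = 0.19
R5 (z=28.0): high=0.18, coarse=0.60; AND[min(a, b)] → w = 0.18
Weighted average = (0.29·19.8 + 0.18·14.0 + 0.29·18.0 + 0.19·21.0 + 0.18·28.0) / (0.29 + 0.18 + 0.29 + 0.19 + 0.18)
  = 22.5120 / 1.1300 = 19.922

19.922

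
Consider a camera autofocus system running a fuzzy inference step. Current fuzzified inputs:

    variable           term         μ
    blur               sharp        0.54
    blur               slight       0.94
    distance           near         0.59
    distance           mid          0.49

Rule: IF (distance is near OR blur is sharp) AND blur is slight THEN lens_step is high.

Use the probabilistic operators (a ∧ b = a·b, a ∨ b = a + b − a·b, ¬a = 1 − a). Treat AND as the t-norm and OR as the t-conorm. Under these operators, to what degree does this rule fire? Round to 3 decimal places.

firing strength: (near=0.59 OR sharp=0.54) = 0.8114; AND[a·b] with slight=0.94 → w = 0.7627

0.763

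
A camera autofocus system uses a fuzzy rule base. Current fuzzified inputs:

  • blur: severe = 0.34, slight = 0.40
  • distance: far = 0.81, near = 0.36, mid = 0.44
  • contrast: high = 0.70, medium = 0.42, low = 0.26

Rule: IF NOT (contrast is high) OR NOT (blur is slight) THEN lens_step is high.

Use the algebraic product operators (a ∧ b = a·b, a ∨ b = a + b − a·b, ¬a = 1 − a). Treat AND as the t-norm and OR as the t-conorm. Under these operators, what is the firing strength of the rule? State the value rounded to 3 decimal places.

0.720

firing strength: ¬high=1−0.70=0.30, ¬slight=1−0.40=0.60; OR[a + b − a·b] → w = 0.7200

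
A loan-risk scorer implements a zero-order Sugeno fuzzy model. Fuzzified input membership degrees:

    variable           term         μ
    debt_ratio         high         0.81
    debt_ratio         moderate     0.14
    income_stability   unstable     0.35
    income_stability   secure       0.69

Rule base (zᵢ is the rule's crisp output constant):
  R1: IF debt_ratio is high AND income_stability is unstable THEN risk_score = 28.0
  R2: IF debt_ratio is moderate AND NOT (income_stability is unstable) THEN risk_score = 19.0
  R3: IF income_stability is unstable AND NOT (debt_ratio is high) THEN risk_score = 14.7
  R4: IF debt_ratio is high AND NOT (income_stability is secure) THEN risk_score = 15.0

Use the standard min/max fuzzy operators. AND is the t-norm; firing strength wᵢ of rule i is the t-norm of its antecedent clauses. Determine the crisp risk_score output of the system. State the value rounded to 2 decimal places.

R1 (z=28.0): high=0.81, unstable=0.35; AND[min(a, b)] → w = 0.35
R2 (z=19.0): moderate=0.14, ¬unstable=1−0.35=0.65; AND[min(a, b)] → w = 0.14
R3 (z=14.7): unstable=0.35, ¬high=1−0.81=0.19; AND[min(a, b)] → w = 0.19
R4 (z=15.0): high=0.81, ¬secure=1−0.69=0.31; AND[min(a, b)] → w = 0.31
Weighted average = (0.35·28.0 + 0.14·19.0 + 0.19·14.7 + 0.31·15.0) / (0.35 + 0.14 + 0.19 + 0.31)
  = 19.9030 / 0.9900 = 20.10

20.10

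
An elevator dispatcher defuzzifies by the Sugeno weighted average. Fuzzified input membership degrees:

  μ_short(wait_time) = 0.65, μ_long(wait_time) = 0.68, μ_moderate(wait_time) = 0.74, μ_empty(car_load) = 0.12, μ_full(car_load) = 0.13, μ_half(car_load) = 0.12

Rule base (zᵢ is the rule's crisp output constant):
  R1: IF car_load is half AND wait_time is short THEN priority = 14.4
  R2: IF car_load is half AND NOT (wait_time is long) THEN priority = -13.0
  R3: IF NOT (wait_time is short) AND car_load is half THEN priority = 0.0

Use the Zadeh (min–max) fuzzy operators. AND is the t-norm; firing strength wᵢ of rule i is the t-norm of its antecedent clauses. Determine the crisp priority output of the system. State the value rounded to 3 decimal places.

0.467

R1 (z=14.4): half=0.12, short=0.65; AND[min(a, b)] → w = 0.12
R2 (z=-13.0): half=0.12, ¬long=1−0.68=0.32; AND[min(a, b)] → w = 0.12
R3 (z=0.0): ¬short=1−0.65=0.35, half=0.12; AND[min(a, b)] → w = 0.12
Weighted average = (0.12·14.4 + 0.12·-13.0 + 0.12·0.0) / (0.12 + 0.12 + 0.12)
  = 0.1680 / 0.3600 = 0.467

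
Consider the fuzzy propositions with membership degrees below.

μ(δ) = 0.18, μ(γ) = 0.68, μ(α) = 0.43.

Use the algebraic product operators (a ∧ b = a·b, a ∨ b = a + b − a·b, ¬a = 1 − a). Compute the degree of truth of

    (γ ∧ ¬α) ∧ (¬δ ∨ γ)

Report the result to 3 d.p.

¬α = 1 − 0.4300 = 0.5700
γ ∧ ¬α = a·b on (0.6800, 0.5700) = 0.3876
¬δ = 1 − 0.1800 = 0.8200
¬δ ∨ γ = a + b − a·b on (0.8200, 0.6800) = 0.9424
(γ ∧ ¬α) ∧ (¬δ ∨ γ) = a·b on (0.3876, 0.9424) = 0.3653

0.365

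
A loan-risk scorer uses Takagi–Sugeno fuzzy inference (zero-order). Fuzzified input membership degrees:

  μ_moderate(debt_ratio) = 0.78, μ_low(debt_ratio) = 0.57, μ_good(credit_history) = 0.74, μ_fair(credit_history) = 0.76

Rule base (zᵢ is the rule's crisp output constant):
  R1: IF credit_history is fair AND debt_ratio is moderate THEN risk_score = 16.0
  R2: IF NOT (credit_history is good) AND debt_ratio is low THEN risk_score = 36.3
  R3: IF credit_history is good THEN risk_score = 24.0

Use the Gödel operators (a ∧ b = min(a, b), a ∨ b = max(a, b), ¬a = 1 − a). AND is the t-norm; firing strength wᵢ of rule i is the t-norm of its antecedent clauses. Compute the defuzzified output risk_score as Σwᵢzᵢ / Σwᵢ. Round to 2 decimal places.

22.36

R1 (z=16.0): fair=0.76, moderate=0.78; AND[min(a, b)] → w = 0.76
R2 (z=36.3): ¬good=1−0.74=0.26, low=0.57; AND[min(a, b)] → w = 0.26
R3 (z=24.0): good=0.74 → w = 0.74
Weighted average = (0.76·16.0 + 0.26·36.3 + 0.74·24.0) / (0.76 + 0.26 + 0.74)
  = 39.3580 / 1.7600 = 22.36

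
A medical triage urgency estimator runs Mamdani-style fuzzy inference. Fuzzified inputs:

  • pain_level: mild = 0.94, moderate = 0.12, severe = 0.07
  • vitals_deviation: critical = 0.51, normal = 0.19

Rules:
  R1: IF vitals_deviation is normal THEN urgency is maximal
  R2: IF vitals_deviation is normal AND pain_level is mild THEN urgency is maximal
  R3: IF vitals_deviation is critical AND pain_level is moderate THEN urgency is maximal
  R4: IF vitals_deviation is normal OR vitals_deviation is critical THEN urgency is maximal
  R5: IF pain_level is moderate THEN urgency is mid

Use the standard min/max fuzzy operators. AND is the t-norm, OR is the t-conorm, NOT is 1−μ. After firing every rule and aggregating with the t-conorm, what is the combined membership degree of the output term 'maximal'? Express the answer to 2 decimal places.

0.51

R1: normal=0.19 → w = 0.19
R2: normal=0.19, mild=0.94; AND[min(a, b)] → w = 0.19
R3: critical=0.51, moderate=0.12; AND[min(a, b)] → w = 0.12
R4: normal=0.19, critical=0.51; OR[max(a, b)] → w = 0.51
R5: moderate=0.12 → w = 0.12
Rules with consequent 'maximal': {R1, R2, R3, R4} → strengths 0.19, 0.19, 0.12, 0.51
Aggregate via t-conorm [max(a, b)]: 0.51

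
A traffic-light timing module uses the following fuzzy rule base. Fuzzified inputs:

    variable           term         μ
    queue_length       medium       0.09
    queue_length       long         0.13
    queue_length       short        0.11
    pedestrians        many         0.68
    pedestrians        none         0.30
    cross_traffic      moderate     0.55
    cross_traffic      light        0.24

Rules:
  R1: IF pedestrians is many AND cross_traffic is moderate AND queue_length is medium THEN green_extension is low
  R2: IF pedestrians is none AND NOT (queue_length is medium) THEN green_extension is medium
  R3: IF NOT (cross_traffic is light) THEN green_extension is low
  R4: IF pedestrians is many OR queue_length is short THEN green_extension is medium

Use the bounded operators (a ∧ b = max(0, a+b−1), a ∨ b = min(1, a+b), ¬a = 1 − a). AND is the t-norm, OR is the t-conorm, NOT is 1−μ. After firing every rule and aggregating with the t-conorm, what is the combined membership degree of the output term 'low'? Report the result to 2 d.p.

R1: many=0.68, moderate=0.55, medium=0.09; AND[max(0, a+b−1)] → w = 0.00
R2: none=0.30, ¬medium=1−0.09=0.91; AND[max(0, a+b−1)] → w = 0.21
R3: ¬light=1−0.24=0.76 → w = 0.76
R4: many=0.68, short=0.11; OR[min(1, a+b)] → w = 0.79
Rules with consequent 'low': {R1, R3} → strengths 0.00, 0.76
Aggregate via t-conorm [min(1, a+b)]: 0.76

0.76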